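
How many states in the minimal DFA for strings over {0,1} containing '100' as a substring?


KMP-style automaton: 3 progress states + 1 absorbing accept = 4
Minimal DFA: 4 states


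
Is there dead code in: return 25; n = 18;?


statement follows a return and is unreachable
Dead: 'n = 18'


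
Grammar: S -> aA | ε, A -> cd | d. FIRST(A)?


Per alternative of A: FIRST(cd) = {c}; FIRST(d) = {d}
FIRST(A) = {c, d}


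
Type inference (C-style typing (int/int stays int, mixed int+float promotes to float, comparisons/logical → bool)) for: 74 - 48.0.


Operand types: int - float
Rule: mixed int/float promotes to float; int/int stays int
Result type: float


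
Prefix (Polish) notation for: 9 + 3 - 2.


left-to-right (same/higher precedence on left): tree is (- (+ 9 3) 2)
Prefix: - + 9 3 2


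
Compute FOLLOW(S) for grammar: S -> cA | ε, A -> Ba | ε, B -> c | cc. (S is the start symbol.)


$ ∈ FOLLOW(S). For each A -> αBβ: add FIRST(β)\{ε} to FOLLOW(B); if β nullable, add FOLLOW(A).
FOLLOW(S) = {$}


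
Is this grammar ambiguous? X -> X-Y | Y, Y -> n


precedence layered via separate nonterminal Y: deterministic
Unambiguous


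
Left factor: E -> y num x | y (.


Common prefix: 'y'
Factored: E -> y E', E' -> num x | (


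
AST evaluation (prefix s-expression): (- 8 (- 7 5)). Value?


Evaluate inner: (- 7 5) = 2
Evaluate root: (- 8 2) = 6
Result: 6


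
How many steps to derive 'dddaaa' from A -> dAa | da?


Derivation: A => dAa => ddAaa => dddaaa
Steps: 3


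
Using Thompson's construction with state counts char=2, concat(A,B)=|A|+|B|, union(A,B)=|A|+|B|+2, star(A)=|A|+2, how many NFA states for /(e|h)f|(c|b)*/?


Syntax tree has 5 char leaf(s), 3 union(s), 1 star(s)
chars contribute 5×2 = 10; each union adds +2; each star adds +2
Total: 10 + 6 + 2 = 18 states


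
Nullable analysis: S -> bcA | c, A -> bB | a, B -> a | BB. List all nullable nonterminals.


A nonterminal is nullable iff some alternative derives ε (directly, or every symbol in it is nullable)
Nullable: {}


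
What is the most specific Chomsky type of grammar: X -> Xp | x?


Left-linear: every RHS is a terminal or one nonterminal followed by a terminal
Classification: Type 3 (Regular)


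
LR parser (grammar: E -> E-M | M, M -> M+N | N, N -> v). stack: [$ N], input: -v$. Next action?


'N' (not preceded by M+) is the handle for M -> N
Action: reduce (M -> N)


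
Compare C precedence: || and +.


'+' is additive (level 9); '||' is logical OR (level 1)
Higher level binds tighter
'+' has higher precedence than '||'


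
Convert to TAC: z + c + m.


Break into single-operator statements:
t1 = z + c
t2 = t1 + m


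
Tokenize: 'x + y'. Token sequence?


Scan left to right, longest-match per lexeme
Tokens: ID(x), OP(+), ID(y)


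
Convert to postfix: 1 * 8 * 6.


Left to right (same or higher precedence on left)
Postfix: 1 8 * 6 *


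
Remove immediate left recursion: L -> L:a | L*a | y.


Left-recursive alternatives: L:a, L*a; non-recursive: y
Introduce L': L -> yL', L' -> :aL' | *aL' | ε


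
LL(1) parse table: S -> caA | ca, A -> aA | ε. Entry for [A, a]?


For [A, a]: 'a' ∈ FIRST(aA)
Entry: A -> aA


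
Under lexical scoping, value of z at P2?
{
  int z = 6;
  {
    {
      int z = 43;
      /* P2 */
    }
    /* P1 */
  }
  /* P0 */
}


z declared in the same block as P2
z = 43


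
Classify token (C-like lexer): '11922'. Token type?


Pattern: digits only
Type: INTEGER_LITERAL


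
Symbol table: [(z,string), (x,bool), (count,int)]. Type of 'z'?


Lookup 'z' → type string


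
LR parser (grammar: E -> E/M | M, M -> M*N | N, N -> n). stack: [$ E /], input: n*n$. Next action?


no handle ('E/' is not any RHS); shift 'n'
Action: shift


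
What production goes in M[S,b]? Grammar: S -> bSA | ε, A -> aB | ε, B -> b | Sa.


For [S, b]: 'b' ∈ FIRST(bSA)
Entry: S -> bSA


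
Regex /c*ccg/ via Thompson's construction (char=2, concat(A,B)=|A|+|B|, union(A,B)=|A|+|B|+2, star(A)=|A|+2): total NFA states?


Syntax tree has 4 char leaf(s), 0 union(s), 1 star(s)
chars contribute 4×2 = 8; each union adds +2; each star adds +2
Total: 8 + 0 + 2 = 10 states


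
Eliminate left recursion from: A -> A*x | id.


Left-recursive alternatives: A*x; non-recursive: id
Introduce A': A -> idA', A' -> *xA' | ε


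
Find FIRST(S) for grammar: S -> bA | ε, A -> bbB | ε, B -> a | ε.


Per alternative of S: FIRST(bA) = {b}; FIRST(ε) = {ε}
FIRST(S) = {b, ε}


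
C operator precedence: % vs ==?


'%' is multiplicative (level 10); '==' is equality (level 6)
Higher level binds tighter
'%' has higher precedence than '=='


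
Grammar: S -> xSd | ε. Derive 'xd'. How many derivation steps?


Derivation: S => xSd => xd
Steps: 2


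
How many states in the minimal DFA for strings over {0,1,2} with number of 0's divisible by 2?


Track (count of 0) mod 2: states 0..1, accept at 0
Minimal DFA: 2 states


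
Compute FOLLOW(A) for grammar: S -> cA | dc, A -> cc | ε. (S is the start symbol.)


$ ∈ FOLLOW(S). For each A -> αBβ: add FIRST(β)\{ε} to FOLLOW(B); if β nullable, add FOLLOW(A).
FOLLOW(A) = {$}


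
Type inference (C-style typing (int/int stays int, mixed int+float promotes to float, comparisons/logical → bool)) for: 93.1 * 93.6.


Operand types: float * float
Rule: mixed int/float promotes to float; int/int stays int
Result type: float


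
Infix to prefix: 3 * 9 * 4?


left-to-right (same/higher precedence on left): tree is (* (* 3 9) 4)
Prefix: * * 3 9 4


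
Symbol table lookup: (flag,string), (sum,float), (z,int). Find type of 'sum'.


Lookup 'sum' → type float


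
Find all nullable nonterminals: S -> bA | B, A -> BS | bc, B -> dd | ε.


A nonterminal is nullable iff some alternative derives ε (directly, or every symbol in it is nullable)
Nullable: {A, B, S}


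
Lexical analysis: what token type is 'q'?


Pattern: letter/underscore followed by alphanumerics, not a keyword
Type: IDENTIFIER


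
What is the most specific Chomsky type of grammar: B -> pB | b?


Right-linear: every RHS is a terminal or a terminal followed by one nonterminal
Classification: Type 3 (Regular)


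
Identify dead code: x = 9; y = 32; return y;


x is assigned but never read
Dead: 'x = 9'


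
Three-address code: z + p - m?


Break into single-operator statements:
t1 = z + p
t2 = t1 - m


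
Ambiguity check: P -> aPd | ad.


balanced a^n…d^n: each string has a unique parse
Unambiguous


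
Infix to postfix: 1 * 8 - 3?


Left to right (same or higher precedence on left)
Postfix: 1 8 * 3 -


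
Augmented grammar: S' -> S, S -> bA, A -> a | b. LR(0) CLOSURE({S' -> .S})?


Start: S' -> .S
For each item with dot before a nonterminal B, add B -> .γ for every B-production
Closure: [S' -> .S, S -> .bA]


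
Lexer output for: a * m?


Scan left to right, longest-match per lexeme
Tokens: ID(a), OP(*), ID(m)


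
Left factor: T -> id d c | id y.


Common prefix: 'id'
Factored: T -> id T', T' -> d c | y


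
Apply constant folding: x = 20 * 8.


20 * 8 = 160 at compile time
Optimized: x = 160


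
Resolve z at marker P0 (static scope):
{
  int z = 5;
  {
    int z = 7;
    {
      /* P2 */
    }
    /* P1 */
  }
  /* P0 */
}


z declared in the same block as P0
z = 5


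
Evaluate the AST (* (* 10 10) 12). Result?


Evaluate inner: (* 10 10) = 100
Evaluate root: (* 100 12) = 1200
Result: 1200


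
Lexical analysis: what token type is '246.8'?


Pattern: digits with a decimal point
Type: FLOAT_LITERAL


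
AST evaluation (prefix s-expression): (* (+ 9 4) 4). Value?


Evaluate inner: (+ 9 4) = 13
Evaluate root: (* 13 4) = 52
Result: 52


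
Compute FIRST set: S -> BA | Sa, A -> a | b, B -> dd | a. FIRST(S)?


Per alternative of S: FIRST(BA) = {a, d}; FIRST(Sa) = {a, d}
FIRST(S) = {a, d}


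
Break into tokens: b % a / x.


Scan left to right, longest-match per lexeme
Tokens: ID(b), OP(%), ID(a), OP(/), ID(x)


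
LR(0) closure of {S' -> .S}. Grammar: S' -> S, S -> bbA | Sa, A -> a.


Start: S' -> .S
For each item with dot before a nonterminal B, add B -> .γ for every B-production
Closure: [S' -> .S, S -> .bbA, S -> .Sa]


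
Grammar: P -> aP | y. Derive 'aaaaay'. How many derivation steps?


Derivation: P => aP => aaP => aaaP => aaaaP => aaaaaP => aaaaay
Steps: 6


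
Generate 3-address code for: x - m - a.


Break into single-operator statements:
t1 = x - m
t2 = t1 - a


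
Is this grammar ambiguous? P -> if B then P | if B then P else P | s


dangling else: 'if B then if B then s else s' parses two ways
Ambiguous


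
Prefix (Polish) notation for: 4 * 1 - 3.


left-to-right (same/higher precedence on left): tree is (- (* 4 1) 3)
Prefix: - * 4 1 3


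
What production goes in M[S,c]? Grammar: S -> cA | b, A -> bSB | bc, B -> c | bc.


For [S, c]: 'c' ∈ FIRST(cA)
Entry: S -> cA


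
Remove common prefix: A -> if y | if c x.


Common prefix: 'if'
Factored: A -> if A', A' -> y | c x


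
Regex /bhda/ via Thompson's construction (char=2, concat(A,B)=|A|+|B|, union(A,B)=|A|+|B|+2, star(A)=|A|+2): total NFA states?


Syntax tree has 4 char leaf(s), 0 union(s), 0 star(s)
chars contribute 4×2 = 8; each union adds +2; each star adds +2
Total: 8 + 0 + 0 = 8 states


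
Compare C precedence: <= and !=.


'<=' is relational (level 7); '!=' is equality (level 6)
Higher level binds tighter
'<=' has higher precedence than '!='


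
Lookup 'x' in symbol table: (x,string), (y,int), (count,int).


Lookup 'x' → type string


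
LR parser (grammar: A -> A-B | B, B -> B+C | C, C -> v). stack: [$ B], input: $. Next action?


lookahead ∉ {+} so B won't extend; reduce A -> B
Action: reduce (A -> B)


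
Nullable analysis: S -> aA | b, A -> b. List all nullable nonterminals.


A nonterminal is nullable iff some alternative derives ε (directly, or every symbol in it is nullable)
Nullable: {}


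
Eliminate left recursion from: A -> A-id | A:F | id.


Left-recursive alternatives: A-id, A:F; non-recursive: id
Introduce A': A -> idA', A' -> -idA' | :FA' | ε


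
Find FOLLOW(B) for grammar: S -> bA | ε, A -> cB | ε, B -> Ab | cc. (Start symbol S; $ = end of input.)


$ ∈ FOLLOW(S). For each A -> αBβ: add FIRST(β)\{ε} to FOLLOW(B); if β nullable, add FOLLOW(A).
FOLLOW(B) = {$, b}


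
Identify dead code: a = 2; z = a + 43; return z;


a is read by z's definition; z is returned
No dead code


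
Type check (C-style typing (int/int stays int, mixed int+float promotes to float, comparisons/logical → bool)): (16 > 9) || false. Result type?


Operand types: bool || bool
Rule: logical operators take bool operands and yield bool
Result type: bool


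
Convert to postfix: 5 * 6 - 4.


Left to right (same or higher precedence on left)
Postfix: 5 6 * 4 -


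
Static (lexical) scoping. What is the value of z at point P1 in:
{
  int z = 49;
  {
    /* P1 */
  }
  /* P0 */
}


P1's block does not declare z; resolves to the enclosing declaration at depth 0
z = 49


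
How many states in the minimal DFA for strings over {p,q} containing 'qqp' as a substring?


KMP-style automaton: 3 progress states + 1 absorbing accept = 4
Minimal DFA: 4 states


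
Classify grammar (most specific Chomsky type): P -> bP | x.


Right-linear: every RHS is a terminal or a terminal followed by one nonterminal
Classification: Type 3 (Regular)


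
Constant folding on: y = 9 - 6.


9 - 6 = 3 at compile time
Optimized: y = 3


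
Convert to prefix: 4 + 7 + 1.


left-to-right (same/higher precedence on left): tree is (+ (+ 4 7) 1)
Prefix: + + 4 7 1


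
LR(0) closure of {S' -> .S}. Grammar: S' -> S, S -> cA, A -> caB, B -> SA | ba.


Start: S' -> .S
For each item with dot before a nonterminal B, add B -> .γ for every B-production
Closure: [S' -> .S, S -> .cA]


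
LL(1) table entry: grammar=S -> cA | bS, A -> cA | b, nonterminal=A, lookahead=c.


For [A, c]: 'c' ∈ FIRST(cA)
Entry: A -> cA


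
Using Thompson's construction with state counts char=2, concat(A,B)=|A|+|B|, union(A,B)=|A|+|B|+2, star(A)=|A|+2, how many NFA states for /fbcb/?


Syntax tree has 4 char leaf(s), 0 union(s), 0 star(s)
chars contribute 4×2 = 8; each union adds +2; each star adds +2
Total: 8 + 0 + 0 = 8 states


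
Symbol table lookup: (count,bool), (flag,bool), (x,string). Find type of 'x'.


Lookup 'x' → type string


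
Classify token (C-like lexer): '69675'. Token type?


Pattern: digits only
Type: INTEGER_LITERAL


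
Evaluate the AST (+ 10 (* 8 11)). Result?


Evaluate inner: (* 8 11) = 88
Evaluate root: (+ 10 88) = 98
Result: 98


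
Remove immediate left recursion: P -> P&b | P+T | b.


Left-recursive alternatives: P&b, P+T; non-recursive: b
Introduce P': P -> bP', P' -> &bP' | +TP' | ε


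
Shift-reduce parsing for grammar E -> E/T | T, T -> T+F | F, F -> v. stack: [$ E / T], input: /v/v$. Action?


handle 'E/T' on top; lookahead ∈ FOLLOW(E) = {/, $}
Action: reduce (E -> E/T)


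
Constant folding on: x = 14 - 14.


14 - 14 = 0 at compile time
Optimized: x = 0


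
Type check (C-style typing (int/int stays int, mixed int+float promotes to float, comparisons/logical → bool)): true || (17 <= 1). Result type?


Operand types: bool || bool
Rule: logical operators take bool operands and yield bool
Result type: bool


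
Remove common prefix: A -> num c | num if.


Common prefix: 'num'
Factored: A -> num A', A' -> c | if


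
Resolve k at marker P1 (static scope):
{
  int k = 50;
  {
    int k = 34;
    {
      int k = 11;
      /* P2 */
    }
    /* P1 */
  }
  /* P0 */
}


k declared in the same block as P1
k = 34


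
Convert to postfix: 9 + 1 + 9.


Left to right (same or higher precedence on left)
Postfix: 9 1 + 9 +


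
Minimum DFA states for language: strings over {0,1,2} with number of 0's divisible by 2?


Track (count of 0) mod 2: states 0..1, accept at 0
Minimal DFA: 2 states


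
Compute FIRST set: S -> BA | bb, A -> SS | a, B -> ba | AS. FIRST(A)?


Per alternative of A: FIRST(SS) = {a, b}; FIRST(a) = {a}
FIRST(A) = {a, b}


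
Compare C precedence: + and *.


'*' is multiplicative (level 10); '+' is additive (level 9)
Higher level binds tighter
'*' has higher precedence than '+'


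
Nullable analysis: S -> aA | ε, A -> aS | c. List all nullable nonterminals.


A nonterminal is nullable iff some alternative derives ε (directly, or every symbol in it is nullable)
Nullable: {S}


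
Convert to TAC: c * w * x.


Break into single-operator statements:
t1 = c * w
t2 = t1 * x


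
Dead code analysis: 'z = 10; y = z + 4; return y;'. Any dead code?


z is read by y's definition; y is returned
No dead code


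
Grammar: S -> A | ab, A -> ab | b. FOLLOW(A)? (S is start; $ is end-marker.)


$ ∈ FOLLOW(S). For each A -> αBβ: add FIRST(β)\{ε} to FOLLOW(B); if β nullable, add FOLLOW(A).
FOLLOW(A) = {$}


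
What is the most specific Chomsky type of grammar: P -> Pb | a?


Left-linear: every RHS is a terminal or one nonterminal followed by a terminal
Classification: Type 3 (Regular)


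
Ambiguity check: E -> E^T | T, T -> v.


precedence layered via separate nonterminal T: deterministic
Unambiguous


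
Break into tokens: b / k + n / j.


Scan left to right, longest-match per lexeme
Tokens: ID(b), OP(/), ID(k), OP(+), ID(n), OP(/), ID(j)


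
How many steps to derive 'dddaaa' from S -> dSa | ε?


Derivation: S => dSa => ddSaa => dddSaaa => dddaaa
Steps: 4


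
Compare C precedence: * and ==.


'*' is multiplicative (level 10); '==' is equality (level 6)
Higher level binds tighter
'*' has higher precedence than '=='


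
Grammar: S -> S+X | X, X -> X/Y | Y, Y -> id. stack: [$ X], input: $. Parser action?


lookahead ∉ {/} so X won't extend; reduce S -> X
Action: reduce (S -> X)


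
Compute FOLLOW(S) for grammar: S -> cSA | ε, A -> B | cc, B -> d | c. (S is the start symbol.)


$ ∈ FOLLOW(S). For each A -> αBβ: add FIRST(β)\{ε} to FOLLOW(B); if β nullable, add FOLLOW(A).
FOLLOW(S) = {$, c, d}


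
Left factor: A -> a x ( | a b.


Common prefix: 'a'
Factored: A -> a A', A' -> x ( | b


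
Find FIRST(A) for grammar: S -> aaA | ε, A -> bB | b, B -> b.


Per alternative of A: FIRST(bB) = {b}; FIRST(b) = {b}
FIRST(A) = {b}


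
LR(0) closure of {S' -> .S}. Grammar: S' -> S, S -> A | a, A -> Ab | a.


Start: S' -> .S
For each item with dot before a nonterminal B, add B -> .γ for every B-production
Closure: [S' -> .S, S -> .A, S -> .a, A -> .Ab, A -> .a]


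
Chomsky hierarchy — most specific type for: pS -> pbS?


LHS has context (more than one symbol) and |LHS| ≤ |RHS|
Classification: Type 1 (Context-Sensitive)


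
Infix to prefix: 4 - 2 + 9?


left-to-right (same/higher precedence on left): tree is (+ (- 4 2) 9)
Prefix: + - 4 2 9


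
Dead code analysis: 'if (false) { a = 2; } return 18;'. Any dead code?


condition is constant false, so the whole block is unreachable
Dead: 'if (false) { a = 2; }'


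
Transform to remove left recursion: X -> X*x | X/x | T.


Left-recursive alternatives: X*x, X/x; non-recursive: T
Introduce X': X -> TX', X' -> *xX' | /xX' | ε


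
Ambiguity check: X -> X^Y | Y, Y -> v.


precedence layered via separate nonterminal Y: deterministic
Unambiguous


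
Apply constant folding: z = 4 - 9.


4 - 9 = -5 at compile time
Optimized: z = -5


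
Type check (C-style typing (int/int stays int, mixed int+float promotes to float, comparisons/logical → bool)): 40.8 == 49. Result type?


Operand types: float == int
Rule: comparison yields bool
Result type: bool


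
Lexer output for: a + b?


Scan left to right, longest-match per lexeme
Tokens: ID(a), OP(+), ID(b)


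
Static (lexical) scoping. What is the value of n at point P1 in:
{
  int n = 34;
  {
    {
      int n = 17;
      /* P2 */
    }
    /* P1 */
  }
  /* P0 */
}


P1's block does not declare n; resolves to the enclosing declaration at depth 0
n = 34


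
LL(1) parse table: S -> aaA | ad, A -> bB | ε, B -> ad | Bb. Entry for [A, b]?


For [A, b]: 'b' ∈ FIRST(bB)
Entry: A -> bB


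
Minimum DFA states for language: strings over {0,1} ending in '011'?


Track the longest suffix of input matching a prefix of '011': 4 classes (prefixes of length 0..3)
Minimal DFA: 4 states


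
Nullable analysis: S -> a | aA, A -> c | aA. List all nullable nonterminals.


A nonterminal is nullable iff some alternative derives ε (directly, or every symbol in it is nullable)
Nullable: {}


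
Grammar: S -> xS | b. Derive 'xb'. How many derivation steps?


Derivation: S => xS => xb
Steps: 2


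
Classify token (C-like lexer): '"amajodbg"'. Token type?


Pattern: double-quoted sequence
Type: STRING_LITERAL


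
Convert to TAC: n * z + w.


Break into single-operator statements:
t1 = n * z
t2 = t1 + w


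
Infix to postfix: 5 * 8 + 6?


Left to right (same or higher precedence on left)
Postfix: 5 8 * 6 +


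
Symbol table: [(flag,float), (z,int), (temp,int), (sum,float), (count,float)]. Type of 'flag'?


Lookup 'flag' → type float


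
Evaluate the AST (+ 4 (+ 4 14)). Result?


Evaluate inner: (+ 4 14) = 18
Evaluate root: (+ 4 18) = 22
Result: 22


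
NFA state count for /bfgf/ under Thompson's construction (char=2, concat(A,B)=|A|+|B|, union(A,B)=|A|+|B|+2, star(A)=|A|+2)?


Syntax tree has 4 char leaf(s), 0 union(s), 0 star(s)
chars contribute 4×2 = 8; each union adds +2; each star adds +2
Total: 8 + 0 + 0 = 8 states


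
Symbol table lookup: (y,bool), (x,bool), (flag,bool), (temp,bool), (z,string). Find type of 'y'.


Lookup 'y' → type bool


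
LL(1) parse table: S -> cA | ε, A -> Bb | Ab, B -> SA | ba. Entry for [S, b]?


For [S, b]: ε is nullable and 'b' ∈ FOLLOW(S)
Entry: S -> ε


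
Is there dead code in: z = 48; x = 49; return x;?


z is assigned but never read
Dead: 'z = 48'


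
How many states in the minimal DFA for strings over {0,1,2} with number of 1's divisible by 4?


Track (count of 1) mod 4: states 0..3, accept at 0
Minimal DFA: 4 states


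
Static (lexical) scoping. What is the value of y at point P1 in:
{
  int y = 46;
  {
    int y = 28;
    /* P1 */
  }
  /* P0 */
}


y declared in the same block as P1
y = 28


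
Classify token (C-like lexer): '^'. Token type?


Pattern: operator symbol
Type: OPERATOR


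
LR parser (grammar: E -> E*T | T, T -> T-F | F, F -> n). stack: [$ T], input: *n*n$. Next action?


lookahead ∉ {-} so T won't extend; reduce E -> T
Action: reduce (E -> T)


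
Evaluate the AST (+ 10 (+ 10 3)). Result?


Evaluate inner: (+ 10 3) = 13
Evaluate root: (+ 10 13) = 23
Result: 23


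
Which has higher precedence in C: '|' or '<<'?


'<<' is shift (level 8); '|' is bitwise OR (level 3)
Higher level binds tighter
'<<' has higher precedence than '|'


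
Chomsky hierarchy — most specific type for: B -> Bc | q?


Left-linear: every RHS is a terminal or one nonterminal followed by a terminal
Classification: Type 3 (Regular)


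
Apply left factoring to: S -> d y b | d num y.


Common prefix: 'd'
Factored: S -> d S', S' -> y b | num y


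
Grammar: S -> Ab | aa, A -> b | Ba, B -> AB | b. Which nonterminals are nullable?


A nonterminal is nullable iff some alternative derives ε (directly, or every symbol in it is nullable)
Nullable: {}


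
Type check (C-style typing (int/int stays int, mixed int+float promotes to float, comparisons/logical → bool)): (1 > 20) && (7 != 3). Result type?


Operand types: bool && bool
Rule: logical operators take bool operands and yield bool
Result type: bool


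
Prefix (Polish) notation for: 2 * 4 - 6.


left-to-right (same/higher precedence on left): tree is (- (* 2 4) 6)
Prefix: - * 2 4 6


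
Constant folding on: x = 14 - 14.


14 - 14 = 0 at compile time
Optimized: x = 0


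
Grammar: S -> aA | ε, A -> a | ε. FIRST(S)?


Per alternative of S: FIRST(aA) = {a}; FIRST(ε) = {ε}
FIRST(S) = {a, ε}


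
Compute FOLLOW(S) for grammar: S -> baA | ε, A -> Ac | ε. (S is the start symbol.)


$ ∈ FOLLOW(S). For each A -> αBβ: add FIRST(β)\{ε} to FOLLOW(B); if β nullable, add FOLLOW(A).
FOLLOW(S) = {$}


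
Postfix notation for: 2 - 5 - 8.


Left to right (same or higher precedence on left)
Postfix: 2 5 - 8 -


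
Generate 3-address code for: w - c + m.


Break into single-operator statements:
t1 = w - c
t2 = t1 + m


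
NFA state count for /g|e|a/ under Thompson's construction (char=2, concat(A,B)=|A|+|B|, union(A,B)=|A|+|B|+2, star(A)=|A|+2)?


Syntax tree has 3 char leaf(s), 2 union(s), 0 star(s)
chars contribute 3×2 = 6; each union adds +2; each star adds +2
Total: 6 + 4 + 0 = 10 states


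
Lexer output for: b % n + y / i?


Scan left to right, longest-match per lexeme
Tokens: ID(b), OP(%), ID(n), OP(+), ID(y), OP(/), ID(i)


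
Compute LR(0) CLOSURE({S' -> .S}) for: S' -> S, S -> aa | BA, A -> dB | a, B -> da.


Start: S' -> .S
For each item with dot before a nonterminal B, add B -> .γ for every B-production
Closure: [S' -> .S, S -> .aa, S -> .BA, B -> .da]


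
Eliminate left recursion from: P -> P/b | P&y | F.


Left-recursive alternatives: P/b, P&y; non-recursive: F
Introduce P': P -> FP', P' -> /bP' | &yP' | ε


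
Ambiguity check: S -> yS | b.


right-linear, alternatives start with distinct terminals 'y' vs 'b': unique leftmost derivation
Unambiguous


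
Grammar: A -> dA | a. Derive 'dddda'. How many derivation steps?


Derivation: A => dA => ddA => dddA => ddddA => dddda
Steps: 5


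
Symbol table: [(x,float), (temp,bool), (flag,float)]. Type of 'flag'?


Lookup 'flag' → type float


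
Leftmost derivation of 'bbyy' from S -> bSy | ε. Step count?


Derivation: S => bSy => bbSyy => bbyy
Steps: 3


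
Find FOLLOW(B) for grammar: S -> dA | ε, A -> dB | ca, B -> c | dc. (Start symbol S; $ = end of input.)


$ ∈ FOLLOW(S). For each A -> αBβ: add FIRST(β)\{ε} to FOLLOW(B); if β nullable, add FOLLOW(A).
FOLLOW(B) = {$}


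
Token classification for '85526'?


Pattern: digits only
Type: INTEGER_LITERAL


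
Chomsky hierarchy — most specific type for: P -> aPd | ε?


Single nonterminal LHS, but a^n d^n is not regular
Classification: Type 2 (Context-Free)


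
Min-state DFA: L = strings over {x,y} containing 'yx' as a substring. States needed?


KMP-style automaton: 2 progress states + 1 absorbing accept = 3
Minimal DFA: 3 states


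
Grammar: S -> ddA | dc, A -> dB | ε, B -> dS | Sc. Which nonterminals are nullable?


A nonterminal is nullable iff some alternative derives ε (directly, or every symbol in it is nullable)
Nullable: {A}


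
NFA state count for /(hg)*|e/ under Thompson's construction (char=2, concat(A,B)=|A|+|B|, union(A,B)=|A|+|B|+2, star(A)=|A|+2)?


Syntax tree has 3 char leaf(s), 1 union(s), 1 star(s)
chars contribute 3×2 = 6; each union adds +2; each star adds +2
Total: 6 + 2 + 2 = 10 states


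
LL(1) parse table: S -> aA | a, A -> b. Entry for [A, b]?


For [A, b]: 'b' ∈ FIRST(b)
Entry: A -> b


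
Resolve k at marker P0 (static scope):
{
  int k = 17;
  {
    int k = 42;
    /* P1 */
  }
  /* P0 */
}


k declared in the same block as P0
k = 17


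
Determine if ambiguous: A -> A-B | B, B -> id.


precedence layered via separate nonterminal B: deterministic
Unambiguous


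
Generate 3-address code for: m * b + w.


Break into single-operator statements:
t1 = m * b
t2 = t1 + w


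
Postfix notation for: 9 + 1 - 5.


Left to right (same or higher precedence on left)
Postfix: 9 1 + 5 -


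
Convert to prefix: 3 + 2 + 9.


left-to-right (same/higher precedence on left): tree is (+ (+ 3 2) 9)
Prefix: + + 3 2 9


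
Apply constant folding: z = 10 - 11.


10 - 11 = -1 at compile time
Optimized: z = -1


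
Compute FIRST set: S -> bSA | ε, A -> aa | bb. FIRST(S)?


Per alternative of S: FIRST(bSA) = {b}; FIRST(ε) = {ε}
FIRST(S) = {b, ε}


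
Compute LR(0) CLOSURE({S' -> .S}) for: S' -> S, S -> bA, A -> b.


Start: S' -> .S
For each item with dot before a nonterminal B, add B -> .γ for every B-production
Closure: [S' -> .S, S -> .bA]


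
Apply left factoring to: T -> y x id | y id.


Common prefix: 'y'
Factored: T -> y T', T' -> x id | id


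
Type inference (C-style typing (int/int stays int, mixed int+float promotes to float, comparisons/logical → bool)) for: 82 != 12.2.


Operand types: int != float
Rule: comparison yields bool
Result type: bool


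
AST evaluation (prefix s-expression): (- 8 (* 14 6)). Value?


Evaluate inner: (* 14 6) = 84
Evaluate root: (- 8 84) = -76
Result: -76


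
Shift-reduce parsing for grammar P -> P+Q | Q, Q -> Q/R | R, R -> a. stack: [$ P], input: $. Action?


start symbol P on stack, input exhausted
Action: accept


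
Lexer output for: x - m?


Scan left to right, longest-match per lexeme
Tokens: ID(x), OP(-), ID(m)


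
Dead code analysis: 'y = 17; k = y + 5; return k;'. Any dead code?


y is read by k's definition; k is returned
No dead code


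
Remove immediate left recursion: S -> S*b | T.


Left-recursive alternatives: S*b; non-recursive: T
Introduce S': S -> TS', S' -> *bS' | ε


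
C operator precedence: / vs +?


'/' is multiplicative (level 10); '+' is additive (level 9)
Higher level binds tighter
'/' has higher precedence than '+'


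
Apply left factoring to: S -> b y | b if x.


Common prefix: 'b'
Factored: S -> b S', S' -> y | if x


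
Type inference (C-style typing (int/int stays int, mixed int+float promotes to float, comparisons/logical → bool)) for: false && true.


Operand types: bool && bool
Rule: logical operators take bool operands and yield bool
Result type: bool


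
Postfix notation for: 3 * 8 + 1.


Left to right (same or higher precedence on left)
Postfix: 3 8 * 1 +


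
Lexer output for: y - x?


Scan left to right, longest-match per lexeme
Tokens: ID(y), OP(-), ID(x)


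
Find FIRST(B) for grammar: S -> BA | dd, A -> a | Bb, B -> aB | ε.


Per alternative of B: FIRST(aB) = {a}; FIRST(ε) = {ε}
FIRST(B) = {a, ε}


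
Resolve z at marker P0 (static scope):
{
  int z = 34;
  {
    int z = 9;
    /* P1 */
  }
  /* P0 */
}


z declared in the same block as P0
z = 34


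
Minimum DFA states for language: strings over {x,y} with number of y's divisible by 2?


Track (count of y) mod 2: states 0..1, accept at 0
Minimal DFA: 2 states


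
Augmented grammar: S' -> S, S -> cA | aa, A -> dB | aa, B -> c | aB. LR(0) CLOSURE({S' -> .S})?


Start: S' -> .S
For each item with dot before a nonterminal B, add B -> .γ for every B-production
Closure: [S' -> .S, S -> .cA, S -> .aa]


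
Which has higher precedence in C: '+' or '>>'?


'+' is additive (level 9); '>>' is shift (level 8)
Higher level binds tighter
'+' has higher precedence than '>>'


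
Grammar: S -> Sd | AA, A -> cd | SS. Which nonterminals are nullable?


A nonterminal is nullable iff some alternative derives ε (directly, or every symbol in it is nullable)
Nullable: {}


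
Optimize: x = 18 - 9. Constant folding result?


18 - 9 = 9 at compile time
Optimized: x = 9


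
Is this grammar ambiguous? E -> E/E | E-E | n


'n/n-n' has two parse trees (no precedence encoded between / and -)
Ambiguous


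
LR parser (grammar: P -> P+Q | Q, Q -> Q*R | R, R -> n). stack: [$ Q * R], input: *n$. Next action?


handle 'Q*R' on top
Action: reduce (Q -> Q*R)


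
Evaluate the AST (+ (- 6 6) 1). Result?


Evaluate inner: (- 6 6) = 0
Evaluate root: (+ 0 1) = 1
Result: 1


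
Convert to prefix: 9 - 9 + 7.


left-to-right (same/higher precedence on left): tree is (+ (- 9 9) 7)
Prefix: + - 9 9 7


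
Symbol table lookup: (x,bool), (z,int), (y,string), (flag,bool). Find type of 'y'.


Lookup 'y' → type string


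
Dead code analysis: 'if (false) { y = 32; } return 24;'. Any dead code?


condition is constant false, so the whole block is unreachable
Dead: 'if (false) { y = 32; }'


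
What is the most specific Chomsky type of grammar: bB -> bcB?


LHS has context (more than one symbol) and |LHS| ≤ |RHS|
Classification: Type 1 (Context-Sensitive)


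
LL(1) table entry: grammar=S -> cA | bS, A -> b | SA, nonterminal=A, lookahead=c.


For [A, c]: 'c' ∈ FIRST(SA)
Entry: A -> SA


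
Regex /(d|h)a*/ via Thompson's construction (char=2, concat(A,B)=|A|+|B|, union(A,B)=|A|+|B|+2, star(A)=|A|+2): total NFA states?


Syntax tree has 3 char leaf(s), 1 union(s), 1 star(s)
chars contribute 3×2 = 6; each union adds +2; each star adds +2
Total: 6 + 2 + 2 = 10 states


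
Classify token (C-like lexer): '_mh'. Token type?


Pattern: letter/underscore followed by alphanumerics, not a keyword
Type: IDENTIFIER


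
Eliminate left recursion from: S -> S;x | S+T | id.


Left-recursive alternatives: S;x, S+T; non-recursive: id
Introduce S': S -> idS', S' -> ;xS' | +TS' | ε


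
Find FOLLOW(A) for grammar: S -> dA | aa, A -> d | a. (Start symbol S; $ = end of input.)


$ ∈ FOLLOW(S). For each A -> αBβ: add FIRST(β)\{ε} to FOLLOW(B); if β nullable, add FOLLOW(A).
FOLLOW(A) = {$}


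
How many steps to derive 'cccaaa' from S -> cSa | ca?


Derivation: S => cSa => ccSaa => cccaaa
Steps: 3


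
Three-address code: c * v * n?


Break into single-operator statements:
t1 = c * v
t2 = t1 * n


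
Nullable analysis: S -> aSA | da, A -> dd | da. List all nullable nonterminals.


A nonterminal is nullable iff some alternative derives ε (directly, or every symbol in it is nullable)
Nullable: {}


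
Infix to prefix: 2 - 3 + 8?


left-to-right (same/higher precedence on left): tree is (+ (- 2 3) 8)
Prefix: + - 2 3 8


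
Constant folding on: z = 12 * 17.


12 * 17 = 204 at compile time
Optimized: z = 204


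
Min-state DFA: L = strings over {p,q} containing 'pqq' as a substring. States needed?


KMP-style automaton: 3 progress states + 1 absorbing accept = 4
Minimal DFA: 4 states


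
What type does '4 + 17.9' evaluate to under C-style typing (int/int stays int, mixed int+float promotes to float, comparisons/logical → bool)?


Operand types: int + float
Rule: mixed int/float promotes to float; int/int stays int
Result type: float


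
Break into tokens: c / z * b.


Scan left to right, longest-match per lexeme
Tokens: ID(c), OP(/), ID(z), OP(*), ID(b)


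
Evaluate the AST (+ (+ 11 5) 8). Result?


Evaluate inner: (+ 11 5) = 16
Evaluate root: (+ 16 8) = 24
Result: 24


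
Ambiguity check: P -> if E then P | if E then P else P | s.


dangling else: 'if E then if E then s else s' parses two ways
Ambiguous


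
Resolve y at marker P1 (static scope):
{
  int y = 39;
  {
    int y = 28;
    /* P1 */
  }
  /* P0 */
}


y declared in the same block as P1
y = 28


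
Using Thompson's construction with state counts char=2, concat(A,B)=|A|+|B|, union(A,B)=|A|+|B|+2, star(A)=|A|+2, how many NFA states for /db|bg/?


Syntax tree has 4 char leaf(s), 1 union(s), 0 star(s)
chars contribute 4×2 = 8; each union adds +2; each star adds +2
Total: 8 + 2 + 0 = 10 states


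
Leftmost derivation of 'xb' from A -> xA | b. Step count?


Derivation: A => xA => xb
Steps: 2


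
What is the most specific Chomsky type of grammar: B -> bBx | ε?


Single nonterminal LHS, but b^n x^n is not regular
Classification: Type 2 (Context-Free)


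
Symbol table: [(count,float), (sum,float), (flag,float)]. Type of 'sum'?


Lookup 'sum' → type float


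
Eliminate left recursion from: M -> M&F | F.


Left-recursive alternatives: M&F; non-recursive: F
Introduce M': M -> FM', M' -> &FM' | ε


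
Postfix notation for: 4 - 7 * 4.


* has higher precedence, evaluate 7*4 first
Postfix: 4 7 4 * -


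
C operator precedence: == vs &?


'==' is equality (level 6); '&' is bitwise AND (level 5)
Higher level binds tighter
'==' has higher precedence than '&'


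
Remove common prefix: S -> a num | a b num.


Common prefix: 'a'
Factored: S -> a S', S' -> num | b num


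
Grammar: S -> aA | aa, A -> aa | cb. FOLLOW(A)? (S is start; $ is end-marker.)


$ ∈ FOLLOW(S). For each A -> αBβ: add FIRST(β)\{ε} to FOLLOW(B); if β nullable, add FOLLOW(A).
FOLLOW(A) = {$}


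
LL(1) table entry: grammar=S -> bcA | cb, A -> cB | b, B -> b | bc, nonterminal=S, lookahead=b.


For [S, b]: 'b' ∈ FIRST(bcA)
Entry: S -> bcA


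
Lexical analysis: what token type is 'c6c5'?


Pattern: letter/underscore followed by alphanumerics, not a keyword
Type: IDENTIFIER


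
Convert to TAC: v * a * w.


Break into single-operator statements:
t1 = v * a
t2 = t1 * w


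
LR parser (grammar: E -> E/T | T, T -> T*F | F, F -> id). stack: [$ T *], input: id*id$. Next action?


no handle; shift 'id'
Action: shift


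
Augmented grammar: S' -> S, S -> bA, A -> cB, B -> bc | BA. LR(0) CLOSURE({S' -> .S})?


Start: S' -> .S
For each item with dot before a nonterminal B, add B -> .γ for every B-production
Closure: [S' -> .S, S -> .bA]


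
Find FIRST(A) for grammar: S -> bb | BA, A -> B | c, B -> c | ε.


Per alternative of A: FIRST(B) = {c, ε}; FIRST(c) = {c}
FIRST(A) = {c, ε}


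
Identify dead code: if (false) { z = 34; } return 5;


condition is constant false, so the whole block is unreachable
Dead: 'if (false) { z = 34; }'


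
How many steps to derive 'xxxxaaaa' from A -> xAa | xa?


Derivation: A => xAa => xxAaa => xxxAaaa => xxxxaaaa
Steps: 4


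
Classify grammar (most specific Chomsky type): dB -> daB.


LHS has context (more than one symbol) and |LHS| ≤ |RHS|
Classification: Type 1 (Context-Sensitive)


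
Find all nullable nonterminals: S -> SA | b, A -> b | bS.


A nonterminal is nullable iff some alternative derives ε (directly, or every symbol in it is nullable)
Nullable: {}


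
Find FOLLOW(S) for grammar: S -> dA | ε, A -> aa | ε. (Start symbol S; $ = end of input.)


$ ∈ FOLLOW(S). For each A -> αBβ: add FIRST(β)\{ε} to FOLLOW(B); if β nullable, add FOLLOW(A).
FOLLOW(S) = {$}


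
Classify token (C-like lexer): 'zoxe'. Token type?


Pattern: letter/underscore followed by alphanumerics, not a keyword
Type: IDENTIFIER


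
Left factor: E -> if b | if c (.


Common prefix: 'if'
Factored: E -> if E', E' -> b | c (


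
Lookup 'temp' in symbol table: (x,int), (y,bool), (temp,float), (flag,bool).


Lookup 'temp' → type float


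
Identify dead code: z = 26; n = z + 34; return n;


z is read by n's definition; n is returned
No dead code


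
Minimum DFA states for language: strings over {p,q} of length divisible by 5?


Track length mod 5: states 0..4, accept at 0
Minimal DFA: 5 states


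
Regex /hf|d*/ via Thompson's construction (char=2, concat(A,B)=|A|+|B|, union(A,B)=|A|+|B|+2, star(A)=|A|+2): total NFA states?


Syntax tree has 3 char leaf(s), 1 union(s), 1 star(s)
chars contribute 3×2 = 6; each union adds +2; each star adds +2
Total: 6 + 2 + 2 = 10 states


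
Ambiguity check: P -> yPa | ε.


balanced y^n…a^n: each string has a unique parse
Unambiguous


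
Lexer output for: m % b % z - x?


Scan left to right, longest-match per lexeme
Tokens: ID(m), OP(%), ID(b), OP(%), ID(z), OP(-), ID(x)


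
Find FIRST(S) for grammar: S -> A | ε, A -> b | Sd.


Per alternative of S: FIRST(A) = {b, d}; FIRST(ε) = {ε}
FIRST(S) = {b, d, ε}


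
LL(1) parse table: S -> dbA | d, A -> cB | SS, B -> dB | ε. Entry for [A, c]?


For [A, c]: 'c' ∈ FIRST(cB)
Entry: A -> cB


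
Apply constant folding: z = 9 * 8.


9 * 8 = 72 at compile time
Optimized: z = 72


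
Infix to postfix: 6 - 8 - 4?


Left to right (same or higher precedence on left)
Postfix: 6 8 - 4 -


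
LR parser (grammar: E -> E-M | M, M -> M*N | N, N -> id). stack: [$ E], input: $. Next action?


start symbol E on stack, input exhausted
Action: accept


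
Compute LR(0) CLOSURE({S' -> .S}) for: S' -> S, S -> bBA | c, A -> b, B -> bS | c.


Start: S' -> .S
For each item with dot before a nonterminal B, add B -> .γ for every B-production
Closure: [S' -> .S, S -> .bBA, S -> .c]


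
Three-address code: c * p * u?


Break into single-operator statements:
t1 = c * p
t2 = t1 * u


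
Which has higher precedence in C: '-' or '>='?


'-' is additive (level 9); '>=' is relational (level 7)
Higher level binds tighter
'-' has higher precedence than '>='


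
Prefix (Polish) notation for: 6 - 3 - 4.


left-to-right (same/higher precedence on left): tree is (- (- 6 3) 4)
Prefix: - - 6 3 4


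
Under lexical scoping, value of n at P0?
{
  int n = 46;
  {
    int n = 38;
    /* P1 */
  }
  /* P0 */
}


n declared in the same block as P0
n = 46


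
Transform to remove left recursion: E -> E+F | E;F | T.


Left-recursive alternatives: E+F, E;F; non-recursive: T
Introduce E': E -> TE', E' -> +FE' | ;FE' | ε
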